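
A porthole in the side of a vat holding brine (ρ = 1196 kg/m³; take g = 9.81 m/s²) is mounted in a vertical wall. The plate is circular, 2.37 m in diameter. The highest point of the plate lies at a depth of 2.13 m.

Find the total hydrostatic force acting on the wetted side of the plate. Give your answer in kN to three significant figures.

γ = ρg = 1196 × 9.81 / 1000 = 11.73276 kN/m³.
The centroid is at the centre, 1.185 m below the top of the plate, so the centroid depth is h_c = 2.13 + 1.185 = 3.315 m.
A = π(1.185)² = 4.4115 m².
Resultant F = γ·h_c·A = 11.73276 × 3.315 × 4.4115 = 171.581 kN.

F ≈ 172 kN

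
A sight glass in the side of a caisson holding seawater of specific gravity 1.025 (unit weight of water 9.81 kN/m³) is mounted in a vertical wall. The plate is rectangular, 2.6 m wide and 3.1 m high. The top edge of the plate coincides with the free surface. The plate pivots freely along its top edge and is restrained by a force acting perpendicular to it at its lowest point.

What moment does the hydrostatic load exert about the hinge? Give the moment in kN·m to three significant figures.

γ = 1.025 × 9.81 = 10.05525 kN/m³.
The centroid lies 3.1/2 = 1.55 m below the top edge, so the centroid depth is h_c = 1.55 m.
A = 2.6 × 3.1 = 8.06 m².
Resultant F = γ·h_c·A = 10.05525 × 1.55 × 8.06 = 125.62 kN.
I_c = b·h³/12 = 2.6 × 3.1³/12 = 6.45472 m⁴.
Centre of pressure: y_p = y_c + I_c/(y_c·A) = 1.55 + 6.45472/(1.55 × 8.06) = 1.55 + 0.516667 = 2.06667 m along the plane.
The resultant acts 1.55 + 0.516667 = 2.06667 m (along the plate) below the hinge at the top edge, so the moment about the hinge is M = F × 2.06667 = 125.62 × 2.06667 = 259.615 kN·m.

M ≈ 260 kN·m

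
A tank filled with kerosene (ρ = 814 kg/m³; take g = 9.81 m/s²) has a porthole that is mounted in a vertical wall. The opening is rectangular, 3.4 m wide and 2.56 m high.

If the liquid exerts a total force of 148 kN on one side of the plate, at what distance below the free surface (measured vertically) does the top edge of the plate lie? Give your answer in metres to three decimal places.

γ = ρg = 814 × 9.81 / 1000 = 7.98534 kN/m³.
A = 3.4 × 2.56 = 8.704 m².
From F = γ·h_c·A, the centroid depth is h_c = 148/(7.98534 × 8.704) = 2.12936 m.
The centroid lies 2.56/2 = 1.28 m below the top edge, so the top edge sits at h_top = 2.12936 − 1.28 = 0.84936 m below the surface.

d_top ≈ 0.849 m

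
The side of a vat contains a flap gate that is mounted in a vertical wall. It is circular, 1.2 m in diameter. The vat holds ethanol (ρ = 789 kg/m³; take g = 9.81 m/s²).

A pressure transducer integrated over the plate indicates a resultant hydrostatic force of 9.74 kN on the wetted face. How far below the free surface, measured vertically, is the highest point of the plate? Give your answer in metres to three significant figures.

d_top ≈ 0.513 m

γ = ρg = 789 × 9.81 / 1000 = 7.74009 kN/m³.
A = π(0.6)² = 1.13097 m².
From F = γ·h_c·A, the centroid depth is h_c = 9.74/(7.74009 × 1.13097) = 1.11266 m.
The centroid is at the centre, 0.6 m below the top of the plate, so the highest point sits at h_top = 1.11266 − 0.6 = 0.51266 m below the surface.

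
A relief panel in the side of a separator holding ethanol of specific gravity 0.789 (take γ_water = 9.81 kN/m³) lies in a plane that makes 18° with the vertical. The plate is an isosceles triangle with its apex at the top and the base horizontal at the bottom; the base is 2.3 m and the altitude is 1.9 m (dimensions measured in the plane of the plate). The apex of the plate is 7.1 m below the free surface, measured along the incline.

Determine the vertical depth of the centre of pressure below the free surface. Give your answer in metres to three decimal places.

h_p = 7.980 m

γ = 0.789 × 9.81 = 7.74009 kN/m³.
The plate makes 18° with the vertical, i.e. θ = 90° − 18° = 72° to the horizontal. Measuring y along the incline from the free-surface line, vertical depth h = y·sinθ with sinθ = 0.951057.
With the apex up, the centroid sits 2h/3 = 2 × 1.9/3 = 1.26667 m below the apex, so y_c = 7.1 + 1.26667 = 8.36667 m and h_c = 8.36667 × 0.951057 = 7.95718 m.
A = ½ × 2.3 × 1.9 = 2.185 m².
Resultant F = γ·h_c·A = 7.74009 × 7.95718 × 2.185 = 134.573 kN.
I_c = b·h³/36 = 2.3 × 1.9³/36 = 0.438214 m⁴.
Centre of pressure: y_p = y_c + I_c/(y_c·A) = 8.36667 + 0.438214/(8.36667 × 2.185) = 8.36667 + 0.0239708 = 8.39064 m along the plane.
Vertically, h_p = y_p·sinθ = 8.39064 × 0.951057 = 7.97998 m.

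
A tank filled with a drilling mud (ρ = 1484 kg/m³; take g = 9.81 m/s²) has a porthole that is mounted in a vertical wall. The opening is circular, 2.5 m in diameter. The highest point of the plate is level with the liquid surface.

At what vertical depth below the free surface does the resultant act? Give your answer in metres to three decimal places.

h_p = 1.563 m

γ = ρg = 1484 × 9.81 / 1000 = 14.55804 kN/m³.
The centroid is at the centre, 1.25 m below the top of the plate, so the centroid depth is h_c = 1.25 m.
A = π(1.25)² = 4.90874 m².
Resultant F = γ·h_c·A = 14.55804 × 1.25 × 4.90874 = 89.327 kN.
I_c = πr⁴/4 = π × 1.25⁴/4 = 1.91748 m⁴.
Centre of pressure: y_p = y_c + I_c/(y_c·A) = 1.25 + 1.91748/(1.25 × 4.90874) = 1.25 + 0.312501 = 1.5625 m along the plane.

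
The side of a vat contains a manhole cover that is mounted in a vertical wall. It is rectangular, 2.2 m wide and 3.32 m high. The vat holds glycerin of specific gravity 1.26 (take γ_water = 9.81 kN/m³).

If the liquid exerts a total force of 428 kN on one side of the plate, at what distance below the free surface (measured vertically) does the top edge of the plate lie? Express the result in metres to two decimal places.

γ = 1.26 × 9.81 = 12.3606 kN/m³.
A = 2.2 × 3.32 = 7.304 m².
From F = γ·h_c·A, the centroid depth is h_c = 428/(12.3606 × 7.304) = 4.74071 m.
The centroid lies 3.32/2 = 1.66 m below the top edge, so the top edge sits at h_top = 4.74071 − 1.66 = 3.08071 m below the surface.

d_top ≈ 3.08 m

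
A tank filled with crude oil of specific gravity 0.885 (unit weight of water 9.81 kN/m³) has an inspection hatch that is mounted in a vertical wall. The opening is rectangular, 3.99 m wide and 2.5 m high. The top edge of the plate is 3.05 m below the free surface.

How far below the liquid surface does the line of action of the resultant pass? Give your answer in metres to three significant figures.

γ = 0.885 × 9.81 = 8.68185 kN/m³.
The centroid lies 2.5/2 = 1.25 m below the top edge, so the centroid depth is h_c = 3.05 + 1.25 = 4.3 m.
A = 3.99 × 2.5 = 9.975 m².
Resultant F = γ·h_c·A = 8.68185 × 4.3 × 9.975 = 372.386 kN.
I_c = b·h³/12 = 3.99 × 2.5³/12 = 5.19531 m⁴.
Centre of pressure: y_p = y_c + I_c/(y_c·A) = 4.3 + 5.19531/(4.3 × 9.975) = 4.3 + 0.121124 = 4.42112 m along the plane.

h_p = 4.42 m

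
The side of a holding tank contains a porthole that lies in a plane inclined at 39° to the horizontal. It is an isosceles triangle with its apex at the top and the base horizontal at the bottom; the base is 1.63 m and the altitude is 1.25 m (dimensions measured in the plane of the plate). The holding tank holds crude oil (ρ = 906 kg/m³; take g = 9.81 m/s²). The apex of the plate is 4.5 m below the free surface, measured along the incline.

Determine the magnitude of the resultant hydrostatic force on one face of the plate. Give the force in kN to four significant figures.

F ≈ 30.39 kN

γ = ρg = 906 × 9.81 / 1000 = 8.88786 kN/m³.
Let θ = 39° be the plate's angle to the horizontal; measure y along the incline from where the plane meets the free surface. Vertical depth h = y·sinθ with sinθ = 0.629320.
With the apex up, the centroid sits 2h/3 = 2 × 1.25/3 = 0.833333 m below the apex, so y_c = 4.5 + 0.833333 = 5.33333 m and h_c = 5.33333 × 0.629320 = 3.35637 m.
A = ½ × 1.63 × 1.25 = 1.01875 m².
Resultant F = γ·h_c·A = 8.88786 × 3.35637 × 1.01875 = 30.3903 kN.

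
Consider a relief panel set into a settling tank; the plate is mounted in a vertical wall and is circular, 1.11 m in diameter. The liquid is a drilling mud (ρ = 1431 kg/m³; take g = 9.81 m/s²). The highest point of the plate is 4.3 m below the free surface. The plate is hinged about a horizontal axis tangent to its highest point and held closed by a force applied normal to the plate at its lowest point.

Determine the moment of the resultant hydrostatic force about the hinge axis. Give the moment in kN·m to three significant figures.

γ = ρg = 1431 × 9.81 / 1000 = 14.03811 kN/m³.
The centroid is at the centre, 0.555 m below the top of the plate, so the centroid depth is h_c = 4.3 + 0.555 = 4.855 m.
A = π(0.555)² = 0.967689 m².
Resultant F = γ·h_c·A = 14.03811 × 4.855 × 0.967689 = 65.9529 kN.
I_c = πr⁴/4 = π × 0.555⁴/4 = 0.0745181 m⁴.
Centre of pressure: y_p = y_c + I_c/(y_c·A) = 4.855 + 0.0745181/(4.855 × 0.967689) = 4.855 + 0.0158612 = 4.87086 m along the plane.
The resultant acts 0.555 + 0.0158612 = 0.570861 m (along the plate) below the hinge at the top edge, so the moment about the hinge is M = F × 0.570861 = 65.9529 × 0.570861 = 37.6499 kN·m.

M ≈ 37.6 kN·m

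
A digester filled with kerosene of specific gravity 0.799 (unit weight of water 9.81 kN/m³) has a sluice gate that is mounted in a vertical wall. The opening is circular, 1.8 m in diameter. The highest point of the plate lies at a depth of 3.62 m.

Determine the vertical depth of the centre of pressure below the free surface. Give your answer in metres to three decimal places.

γ = 0.799 × 9.81 = 7.83819 kN/m³.
The centroid is at the centre, 0.9 m below the top of the plate, so the centroid depth is h_c = 3.62 + 0.9 = 4.52 m.
A = π(0.9)² = 2.54469 m².
Resultant F = γ·h_c·A = 7.83819 × 4.52 × 2.54469 = 90.1549 kN.
I_c = πr⁴/4 = π × 0.9⁴/4 = 0.5153 m⁴.
Centre of pressure: y_p = y_c + I_c/(y_c·A) = 4.52 + 0.5153/(4.52 × 2.54469) = 4.52 + 0.0448009 = 4.5648 m along the plane.

h_p = 4.565 m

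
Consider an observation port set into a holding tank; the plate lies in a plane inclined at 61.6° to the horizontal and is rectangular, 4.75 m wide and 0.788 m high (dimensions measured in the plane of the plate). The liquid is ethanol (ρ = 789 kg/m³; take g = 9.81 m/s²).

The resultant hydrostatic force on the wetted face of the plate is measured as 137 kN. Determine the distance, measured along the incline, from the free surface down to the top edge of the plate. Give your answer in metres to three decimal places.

γ = ρg = 789 × 9.81 / 1000 = 7.74009 kN/m³.
A = 4.75 × 0.788 = 3.743 m².
From F = γ·h_c·A, the centroid depth is h_c = 137/(7.74009 × 3.743) = 4.72884 m.
Let θ = 61.6° be the plate's angle to the horizontal; measure y along the incline from where the plane meets the free surface. Vertical depth h = y·sinθ with sinθ = 0.879649.
Along the incline, y_c = h_c/sinθ = 4.72884/0.879649 = 5.37583 m.
The centroid lies 0.788/2 = 0.394 m below the top edge, so the top edge sits at y_top = 5.37583 − 0.394 = 4.98183 m along the incline.

y_top ≈ 4.982 m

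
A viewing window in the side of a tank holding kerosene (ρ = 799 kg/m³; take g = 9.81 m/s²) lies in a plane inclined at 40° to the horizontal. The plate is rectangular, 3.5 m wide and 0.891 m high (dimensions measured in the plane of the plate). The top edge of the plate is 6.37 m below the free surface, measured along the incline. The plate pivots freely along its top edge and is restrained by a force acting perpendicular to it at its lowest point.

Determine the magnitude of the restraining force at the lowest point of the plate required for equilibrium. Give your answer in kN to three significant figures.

γ = ρg = 799 × 9.81 / 1000 = 7.83819 kN/m³.
Let θ = 40° be the plate's angle to the horizontal; measure y along the incline from where the plane meets the free surface. Vertical depth h = y·sinθ with sinθ = 0.642788.
The centroid lies 0.891/2 = 0.4455 m below the top edge, so y_c = 6.37 + 0.4455 = 6.8155 m and h_c = 6.8155 × 0.642788 = 4.38092 m.
A = 3.5 × 0.891 = 3.1185 m².
Resultant F = γ·h_c·A = 7.83819 × 4.38092 × 3.1185 = 107.085 kN.
I_c = b·h³/12 = 3.5 × 0.891³/12 = 0.20631 m⁴.
Centre of pressure: y_p = y_c + I_c/(y_c·A) = 6.8155 + 0.20631/(6.8155 × 3.1185) = 6.8155 + 0.00970682 = 6.82521 m along the plane.
The resultant acts 0.4455 + 0.00970682 = 0.455207 m (along the plate) below the hinge at the top edge, so the moment about the hinge is M = F × 0.455207 = 107.085 × 0.455207 = 48.7458 kN·m.
A normal force at the bottom, 0.891 m from the hinge, must supply this moment: P = 48.7458/0.891 = 54.7091 kN.

P ≈ 54.7 kN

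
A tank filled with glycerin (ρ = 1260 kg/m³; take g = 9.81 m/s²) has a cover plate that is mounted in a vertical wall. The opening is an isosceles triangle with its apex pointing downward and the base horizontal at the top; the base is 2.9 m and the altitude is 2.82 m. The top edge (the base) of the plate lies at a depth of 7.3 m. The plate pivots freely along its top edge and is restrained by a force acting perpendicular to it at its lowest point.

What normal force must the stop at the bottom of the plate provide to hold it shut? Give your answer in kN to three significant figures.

γ = ρg = 1260 × 9.81 / 1000 = 12.3606 kN/m³.
With the apex down, the centroid sits h/3 = 2.82/3 = 0.94 m below the base (the top edge), so the centroid depth is h_c = 7.3 + 0.94 = 8.24 m.
A = ½ × 2.9 × 2.82 = 4.089 m².
Resultant F = γ·h_c·A = 12.3606 × 8.24 × 4.089 = 416.47 kN.
I_c = b·h³/36 = 2.9 × 2.82³/36 = 1.80652 m⁴.
Centre of pressure: y_p = y_c + I_c/(y_c·A) = 8.24 + 1.80652/(8.24 × 4.089) = 8.24 + 0.0536165 = 8.29362 m along the plane.
The resultant acts 0.94 + 0.0536165 = 0.993616 m (along the plate) below the hinge at the top edge, so the moment about the hinge is M = F × 0.993616 = 416.47 × 0.993616 = 413.811 kN·m.
A normal force at the bottom, 2.82 m from the hinge, must supply this moment: P = 413.811/2.82 = 146.741 kN.

P ≈ 147 kN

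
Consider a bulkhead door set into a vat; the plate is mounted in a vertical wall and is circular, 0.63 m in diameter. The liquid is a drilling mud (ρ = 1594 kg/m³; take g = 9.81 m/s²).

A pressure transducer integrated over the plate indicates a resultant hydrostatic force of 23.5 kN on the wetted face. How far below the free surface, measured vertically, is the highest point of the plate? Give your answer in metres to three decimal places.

γ = ρg = 1594 × 9.81 / 1000 = 15.63714 kN/m³.
A = π(0.315)² = 0.311725 m².
From F = γ·h_c·A, the centroid depth is h_c = 23.5/(15.63714 × 0.311725) = 4.82102 m.
The centroid is at the centre, 0.315 m below the top of the plate, so the highest point sits at h_top = 4.82102 − 0.315 = 4.50602 m below the surface.

d_top ≈ 4.506 m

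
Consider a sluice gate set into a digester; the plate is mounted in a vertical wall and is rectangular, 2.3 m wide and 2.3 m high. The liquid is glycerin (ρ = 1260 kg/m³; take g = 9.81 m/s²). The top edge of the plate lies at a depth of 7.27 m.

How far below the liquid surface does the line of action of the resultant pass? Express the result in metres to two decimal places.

γ = ρg = 1260 × 9.81 / 1000 = 12.3606 kN/m³.
The centroid lies 2.3/2 = 1.15 m below the top edge, so the centroid depth is h_c = 7.27 + 1.15 = 8.42 m.
A = 2.3 × 2.3 = 5.29 m².
Resultant F = γ·h_c·A = 12.3606 × 8.42 × 5.29 = 550.563 kN.
I_c = b·h³/12 = 2.3 × 2.3³/12 = 2.33201 m⁴.
Centre of pressure: y_p = y_c + I_c/(y_c·A) = 8.42 + 2.33201/(8.42 × 5.29) = 8.42 + 0.0523555 = 8.47236 m along the plane.

h_p = 8.47 m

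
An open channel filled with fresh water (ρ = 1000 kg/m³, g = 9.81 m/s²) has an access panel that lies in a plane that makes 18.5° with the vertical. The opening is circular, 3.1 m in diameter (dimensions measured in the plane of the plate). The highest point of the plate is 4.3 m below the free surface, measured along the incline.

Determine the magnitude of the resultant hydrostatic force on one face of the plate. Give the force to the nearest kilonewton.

F ≈ 411 kN

γ = ρg = 1000 × 9.81 = 9810 N/m³ = 9.81 kN/m³.
The plate makes 18.5° with the vertical, i.e. θ = 90° − 18.5° = 71.5° to the horizontal. Measuring y along the incline from the free-surface line, vertical depth h = y·sinθ with sinθ = 0.948324.
The centroid is at the centre, 1.55 m below the top of the plate, so y_c = 4.3 + 1.55 = 5.85 m and h_c = 5.85 × 0.948324 = 5.5477 m.
A = π(1.55)² = 7.54768 m².
Resultant F = γ·h_c·A = 9.81 × 5.5477 × 7.54768 = 410.767 kN.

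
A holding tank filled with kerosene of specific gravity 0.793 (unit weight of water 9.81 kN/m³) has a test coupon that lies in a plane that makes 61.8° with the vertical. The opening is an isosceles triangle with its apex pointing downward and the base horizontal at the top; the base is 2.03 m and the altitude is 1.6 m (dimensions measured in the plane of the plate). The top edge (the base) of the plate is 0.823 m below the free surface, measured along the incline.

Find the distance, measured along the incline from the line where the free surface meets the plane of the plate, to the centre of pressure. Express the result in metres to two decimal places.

y_p = 1.46 m

γ = 0.793 × 9.81 = 7.77933 kN/m³.
The plate makes 61.8° with the vertical, i.e. θ = 90° − 61.8° = 28.2° to the horizontal. Measuring y along the incline from the free-surface line, vertical depth h = y·sinθ with sinθ = 0.472551.
With the apex down, the centroid sits h/3 = 1.6/3 = 0.533333 m below the base (the top edge), so y_c = 0.823 + 0.533333 = 1.35633 m and h_c = 1.35633 × 0.472551 = 0.640935 m.
A = ½ × 2.03 × 1.6 = 1.624 m².
Resultant F = γ·h_c·A = 7.77933 × 0.640935 × 1.624 = 8.09734 kN.
I_c = b·h³/36 = 2.03 × 1.6³/36 = 0.230969 m⁴.
Centre of pressure: y_p = y_c + I_c/(y_c·A) = 1.35633 + 0.230969/(1.35633 × 1.624) = 1.35633 + 0.104858 = 1.46119 m along the plane.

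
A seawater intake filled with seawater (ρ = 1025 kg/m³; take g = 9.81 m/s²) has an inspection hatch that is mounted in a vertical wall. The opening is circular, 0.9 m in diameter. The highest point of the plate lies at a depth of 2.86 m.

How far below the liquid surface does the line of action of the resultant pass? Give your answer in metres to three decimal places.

γ = ρg = 1025 × 9.81 / 1000 = 10.05525 kN/m³.
The centroid is at the centre, 0.45 m below the top of the plate, so the centroid depth is h_c = 2.86 + 0.45 = 3.31 m.
A = π(0.45)² = 0.636173 m².
Resultant F = γ·h_c·A = 10.05525 × 3.31 × 0.636173 = 21.1737 kN.
I_c = πr⁴/4 = π × 0.45⁴/4 = 0.0322062 m⁴.
Centre of pressure: y_p = y_c + I_c/(y_c·A) = 3.31 + 0.0322062/(3.31 × 0.636173) = 3.31 + 0.0152945 = 3.32529 m along the plane.

h_p = 3.325 m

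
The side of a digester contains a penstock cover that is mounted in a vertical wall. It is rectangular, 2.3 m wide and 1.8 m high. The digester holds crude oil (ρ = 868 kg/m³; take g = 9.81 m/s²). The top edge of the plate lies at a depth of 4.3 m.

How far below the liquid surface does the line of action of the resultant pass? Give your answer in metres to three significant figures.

γ = ρg = 868 × 9.81 / 1000 = 8.51508 kN/m³.
The centroid lies 1.8/2 = 0.9 m below the top edge, so the centroid depth is h_c = 4.3 + 0.9 = 5.2 m.
A = 2.3 × 1.8 = 4.14 m².
Resultant F = γ·h_c·A = 8.51508 × 5.2 × 4.14 = 183.313 kN.
I_c = b·h³/12 = 2.3 × 1.8³/12 = 1.1178 m⁴.
Centre of pressure: y_p = y_c + I_c/(y_c·A) = 5.2 + 1.1178/(5.2 × 4.14) = 5.2 + 0.0519231 = 5.25192 m along the plane.

h_p = 5.25 m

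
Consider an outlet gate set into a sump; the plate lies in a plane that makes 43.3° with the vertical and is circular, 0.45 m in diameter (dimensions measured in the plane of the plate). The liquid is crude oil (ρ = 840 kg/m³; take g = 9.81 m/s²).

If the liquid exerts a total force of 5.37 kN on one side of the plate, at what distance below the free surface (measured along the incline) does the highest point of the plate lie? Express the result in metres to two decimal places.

y_top ≈ 5.41 m

γ = ρg = 840 × 9.81 / 1000 = 8.2404 kN/m³.
A = π(0.225)² = 0.159043 m².
From F = γ·h_c·A, the centroid depth is h_c = 5.37/(8.2404 × 0.159043) = 4.09743 m.
The plate makes 43.3° with the vertical, i.e. θ = 90° − 43.3° = 46.7° to the horizontal. Measuring y along the incline from the free-surface line, vertical depth h = y·sinθ with sinθ = 0.727773.
Along the incline, y_c = h_c/sinθ = 4.09743/0.727773 = 5.63009 m.
The centroid is at the centre, 0.225 m below the top of the plate, so the highest point sits at y_top = 5.63009 − 0.225 = 5.40509 m along the incline.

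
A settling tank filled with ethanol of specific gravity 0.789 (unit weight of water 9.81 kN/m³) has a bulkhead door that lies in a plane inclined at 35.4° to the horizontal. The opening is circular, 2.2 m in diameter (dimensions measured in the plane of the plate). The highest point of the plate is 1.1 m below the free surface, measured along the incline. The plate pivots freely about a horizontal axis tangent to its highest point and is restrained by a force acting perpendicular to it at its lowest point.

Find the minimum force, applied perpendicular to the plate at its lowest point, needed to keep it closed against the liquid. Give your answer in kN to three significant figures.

γ = 0.789 × 9.81 = 7.74009 kN/m³.
Let θ = 35.4° be the plate's angle to the horizontal; measure y along the incline from where the plane meets the free surface. Vertical depth h = y·sinθ with sinθ = 0.579281.
The centroid is at the centre, 1.1 m below the top of the plate, so y_c = 1.1 + 1.1 = 2.2 m and h_c = 2.2 × 0.579281 = 1.27442 m.
A = π(1.1)² = 3.80133 m².
Resultant F = γ·h_c·A = 7.74009 × 1.27442 × 3.80133 = 37.4968 kN.
I_c = πr⁴/4 = π × 1.1⁴/4 = 1.1499 m⁴.
Centre of pressure: y_p = y_c + I_c/(y_c·A) = 2.2 + 1.1499/(2.2 × 3.80133) = 2.2 + 0.1375 = 2.3375 m along the plane.
The resultant acts 1.1 + 0.1375 = 1.2375 m (along the plate) below the hinge at the top edge, so the moment about the hinge is M = F × 1.2375 = 37.4968 × 1.2375 = 46.4023 kN·m.
A normal force at the bottom, 2.2 m from the hinge, must supply this moment: P = 46.4023/2.2 = 21.092 kN.

P ≈ 21.1 kN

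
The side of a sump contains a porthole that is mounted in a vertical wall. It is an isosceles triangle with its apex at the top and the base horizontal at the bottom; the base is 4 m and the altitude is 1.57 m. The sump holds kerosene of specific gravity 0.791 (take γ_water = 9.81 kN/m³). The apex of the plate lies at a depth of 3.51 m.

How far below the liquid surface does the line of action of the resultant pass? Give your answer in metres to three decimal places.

γ = 0.791 × 9.81 = 7.75971 kN/m³.
With the apex up, the centroid sits 2h/3 = 2 × 1.57/3 = 1.04667 m below the apex, so the centroid depth is h_c = 3.51 + 1.04667 = 4.55667 m.
A = ½ × 4 × 1.57 = 3.14 m².
Resultant F = γ·h_c·A = 7.75971 × 4.55667 × 3.14 = 111.025 kN.
I_c = b·h³/36 = 4 × 1.57³/36 = 0.429988 m⁴.
Centre of pressure: y_p = y_c + I_c/(y_c·A) = 4.55667 + 0.429988/(4.55667 × 3.14) = 4.55667 + 0.0300524 = 4.58672 m along the plane.

h_p = 4.587 m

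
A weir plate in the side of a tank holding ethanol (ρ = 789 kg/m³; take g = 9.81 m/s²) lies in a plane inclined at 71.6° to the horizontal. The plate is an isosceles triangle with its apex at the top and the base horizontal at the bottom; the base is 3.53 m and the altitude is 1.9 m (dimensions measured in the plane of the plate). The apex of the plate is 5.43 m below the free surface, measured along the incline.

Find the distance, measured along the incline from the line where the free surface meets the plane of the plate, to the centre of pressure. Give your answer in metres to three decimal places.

y_p = 6.727 m

γ = ρg = 789 × 9.81 / 1000 = 7.74009 kN/m³.
Let θ = 71.6° be the plate's angle to the horizontal; measure y along the incline from where the plane meets the free surface. Vertical depth h = y·sinθ with sinθ = 0.948876.
With the apex up, the centroid sits 2h/3 = 2 × 1.9/3 = 1.26667 m below the apex, so y_c = 5.43 + 1.26667 = 6.69667 m and h_c = 6.69667 × 0.948876 = 6.35431 m.
A = ½ × 3.53 × 1.9 = 3.3535 m².
Resultant F = γ·h_c·A = 7.74009 × 6.35431 × 3.3535 = 164.935 kN.
I_c = b·h³/36 = 3.53 × 1.9³/36 = 0.672563 m⁴.
Centre of pressure: y_p = y_c + I_c/(y_c·A) = 6.69667 + 0.672563/(6.69667 × 3.3535) = 6.69667 + 0.0299485 = 6.72662 m along the plane.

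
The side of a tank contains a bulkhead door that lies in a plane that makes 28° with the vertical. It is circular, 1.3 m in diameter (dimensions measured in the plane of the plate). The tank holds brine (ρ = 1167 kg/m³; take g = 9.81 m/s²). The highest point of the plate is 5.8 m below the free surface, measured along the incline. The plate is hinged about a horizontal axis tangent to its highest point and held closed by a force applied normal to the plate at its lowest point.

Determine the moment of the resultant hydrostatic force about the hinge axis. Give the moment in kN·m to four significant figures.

γ = ρg = 1167 × 9.81 / 1000 = 11.44827 kN/m³.
The plate makes 28° with the vertical, i.e. θ = 90° − 28° = 62° to the horizontal. Measuring y along the incline from the free-surface line, vertical depth h = y·sinθ with sinθ = 0.882948.
The centroid is at the centre, 0.65 m below the top of the plate, so y_c = 5.8 + 0.65 = 6.45 m and h_c = 6.45 × 0.882948 = 5.69501 m.
A = π(0.65)² = 1.32732 m².
Resultant F = γ·h_c·A = 11.44827 × 5.69501 × 1.32732 = 86.5386 kN.
I_c = πr⁴/4 = π × 0.65⁴/4 = 0.140198 m⁴.
Centre of pressure: y_p = y_c + I_c/(y_c·A) = 6.45 + 0.140198/(6.45 × 1.32732) = 6.45 + 0.0163759 = 6.46638 m along the plane.
The resultant acts 0.65 + 0.0163759 = 0.666376 m (along the plate) below the hinge at the top edge, so the moment about the hinge is M = F × 0.666376 = 86.5386 × 0.666376 = 57.6672 kN·m.

M ≈ 57.67 kN·m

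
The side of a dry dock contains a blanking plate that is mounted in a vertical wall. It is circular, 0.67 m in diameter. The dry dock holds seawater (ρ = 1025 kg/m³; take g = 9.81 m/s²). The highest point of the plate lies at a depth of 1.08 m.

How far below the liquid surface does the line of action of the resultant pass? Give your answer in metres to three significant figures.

h_p = 1.43 m

γ = ρg = 1025 × 9.81 / 1000 = 10.05525 kN/m³.
The centroid is at the centre, 0.335 m below the top of the plate, so the centroid depth is h_c = 1.08 + 0.335 = 1.415 m.
A = π(0.335)² = 0.352565 m².
Resultant F = γ·h_c·A = 10.05525 × 1.415 × 0.352565 = 5.01636 kN.
I_c = πr⁴/4 = π × 0.335⁴/4 = 0.00989166 m⁴.
Centre of pressure: y_p = y_c + I_c/(y_c·A) = 1.415 + 0.00989166/(1.415 × 0.352565) = 1.415 + 0.0198278 = 1.43483 m along the plane.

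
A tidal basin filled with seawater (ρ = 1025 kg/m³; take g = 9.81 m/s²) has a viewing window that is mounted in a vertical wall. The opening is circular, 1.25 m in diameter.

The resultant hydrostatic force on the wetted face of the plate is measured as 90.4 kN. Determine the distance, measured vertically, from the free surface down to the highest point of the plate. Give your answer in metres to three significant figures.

γ = ρg = 1025 × 9.81 / 1000 = 10.05525 kN/m³.
A = π(0.625)² = 1.22718 m².
From F = γ·h_c·A, the centroid depth is h_c = 90.4/(10.05525 × 1.22718) = 7.32601 m.
The centroid is at the centre, 0.625 m below the top of the plate, so the highest point sits at h_top = 7.32601 − 0.625 = 6.70101 m below the surface.

d_top ≈ 6.70 m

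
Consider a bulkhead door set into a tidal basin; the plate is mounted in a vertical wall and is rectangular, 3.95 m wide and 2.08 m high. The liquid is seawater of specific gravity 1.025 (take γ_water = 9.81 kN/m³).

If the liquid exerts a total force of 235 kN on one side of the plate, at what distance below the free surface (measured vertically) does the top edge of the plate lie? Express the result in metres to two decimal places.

γ = 1.025 × 9.81 = 10.05525 kN/m³.
A = 3.95 × 2.08 = 8.216 m².
From F = γ·h_c·A, the centroid depth is h_c = 235/(10.05525 × 8.216) = 2.84456 m.
The centroid lies 2.08/2 = 1.04 m below the top edge, so the top edge sits at h_top = 2.84456 − 1.04 = 1.80456 m below the surface.

d_top ≈ 1.80 m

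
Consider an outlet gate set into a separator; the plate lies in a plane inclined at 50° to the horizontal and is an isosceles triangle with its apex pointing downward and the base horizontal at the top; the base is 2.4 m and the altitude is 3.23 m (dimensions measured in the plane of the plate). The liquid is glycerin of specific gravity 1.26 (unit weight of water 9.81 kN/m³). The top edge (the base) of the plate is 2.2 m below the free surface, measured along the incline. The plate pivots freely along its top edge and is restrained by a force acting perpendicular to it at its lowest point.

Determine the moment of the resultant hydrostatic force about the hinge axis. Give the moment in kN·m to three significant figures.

γ = 1.26 × 9.81 = 12.3606 kN/m³.
Let θ = 50° be the plate's angle to the horizontal; measure y along the incline from where the plane meets the free surface. Vertical depth h = y·sinθ with sinθ = 0.766044.
With the apex down, the centroid sits h/3 = 3.23/3 = 1.07667 m below the base (the top edge), so y_c = 2.2 + 1.07667 = 3.27667 m and h_c = 3.27667 × 0.766044 = 2.51007 m.
A = ½ × 2.4 × 3.23 = 3.876 m².
Resultant F = γ·h_c·A = 12.3606 × 2.51007 × 3.876 = 120.257 kN.
I_c = b·h³/36 = 2.4 × 3.23³/36 = 2.24655 m⁴.
Centre of pressure: y_p = y_c + I_c/(y_c·A) = 3.27667 + 2.24655/(3.27667 × 3.876) = 3.27667 + 0.176889 = 3.45356 m along the plane.
The resultant acts 1.07667 + 0.176889 = 1.25356 m (along the plate) below the hinge at the top edge, so the moment about the hinge is M = F × 1.25356 = 120.257 × 1.25356 = 150.749 kN·m.

M ≈ 151 kN·m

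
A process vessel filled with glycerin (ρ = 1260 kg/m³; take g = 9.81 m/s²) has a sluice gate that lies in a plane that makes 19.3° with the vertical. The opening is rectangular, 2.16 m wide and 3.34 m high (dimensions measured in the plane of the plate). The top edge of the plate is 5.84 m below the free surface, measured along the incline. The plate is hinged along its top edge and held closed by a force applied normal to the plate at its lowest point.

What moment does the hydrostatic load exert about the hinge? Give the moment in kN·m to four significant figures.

γ = ρg = 1260 × 9.81 / 1000 = 12.3606 kN/m³.
The plate makes 19.3° with the vertical, i.e. θ = 90° − 19.3° = 70.7° to the horizontal. Measuring y along the incline from the free-surface line, vertical depth h = y·sinθ with sinθ = 0.943801.
The centroid lies 3.34/2 = 1.67 m below the top edge, so y_c = 5.84 + 1.67 = 7.51 m and h_c = 7.51 × 0.943801 = 7.08795 m.
A = 2.16 × 3.34 = 7.2144 m².
Resultant F = γ·h_c·A = 12.3606 × 7.08795 × 7.2144 = 632.063 kN.
I_c = b·h³/12 = 2.16 × 3.34³/12 = 6.70675 m⁴.
Centre of pressure: y_p = y_c + I_c/(y_c·A) = 7.51 + 6.70675/(7.51 × 7.2144) = 7.51 + 0.123786 = 7.63379 m along the plane.
The resultant acts 1.67 + 0.123786 = 1.79379 m (along the plate) below the hinge at the top edge, so the moment about the hinge is M = F × 1.79379 = 632.063 × 1.79379 = 1133.79 kN·m.

M ≈ 1134 kN·m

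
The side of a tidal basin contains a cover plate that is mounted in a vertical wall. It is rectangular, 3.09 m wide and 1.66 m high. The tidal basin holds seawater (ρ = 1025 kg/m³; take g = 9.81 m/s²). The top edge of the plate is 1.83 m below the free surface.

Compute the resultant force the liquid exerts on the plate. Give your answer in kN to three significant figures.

γ = ρg = 1025 × 9.81 / 1000 = 10.05525 kN/m³.
The centroid lies 1.66/2 = 0.83 m below the top edge, so the centroid depth is h_c = 1.83 + 0.83 = 2.66 m.
A = 3.09 × 1.66 = 5.1294 m².
Resultant F = γ·h_c·A = 10.05525 × 2.66 × 5.1294 = 137.196 kN.

F ≈ 137 kN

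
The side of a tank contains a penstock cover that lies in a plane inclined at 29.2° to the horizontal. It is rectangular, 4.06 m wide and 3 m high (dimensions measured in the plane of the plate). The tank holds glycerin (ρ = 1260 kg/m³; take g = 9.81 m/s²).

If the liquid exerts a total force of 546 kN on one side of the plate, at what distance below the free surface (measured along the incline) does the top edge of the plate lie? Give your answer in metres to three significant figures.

γ = ρg = 1260 × 9.81 / 1000 = 12.3606 kN/m³.
A = 4.06 × 3 = 12.18 m².
From F = γ·h_c·A, the centroid depth is h_c = 546/(12.3606 × 12.18) = 3.62665 m.
Let θ = 29.2° be the plate's angle to the horizontal; measure y along the incline from where the plane meets the free surface. Vertical depth h = y·sinθ with sinθ = 0.487860.
Along the incline, y_c = h_c/sinθ = 3.62665/0.487860 = 7.43379 m.
The centroid lies 3/2 = 1.5 m below the top edge, so the top edge sits at y_top = 7.43379 − 1.5 = 5.93379 m along the incline.

y_top ≈ 5.93 m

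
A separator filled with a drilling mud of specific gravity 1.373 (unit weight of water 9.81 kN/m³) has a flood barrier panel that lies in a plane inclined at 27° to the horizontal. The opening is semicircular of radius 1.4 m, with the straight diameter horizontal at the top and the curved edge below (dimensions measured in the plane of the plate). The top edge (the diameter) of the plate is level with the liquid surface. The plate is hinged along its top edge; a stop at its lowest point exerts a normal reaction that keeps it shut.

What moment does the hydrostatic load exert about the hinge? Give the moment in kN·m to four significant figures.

γ = 1.373 × 9.81 = 13.46913 kN/m³.
Let θ = 27° be the plate's angle to the horizontal; measure y along the incline from where the plane meets the free surface. Vertical depth h = y·sinθ with sinθ = 0.453990.
The centroid of a semicircle lies 4r/(3π) = 0.594178 m from the diameter, here below the top edge, so y_c = 0.594178 m and h_c = 0.594178 × 0.453990 = 0.269751 m.
A = πr²/2 = π × 1.4²/2 = 3.07876 m².
Resultant F = γ·h_c·A = 13.46913 × 0.269751 × 3.07876 = 11.1861 kN.
I_c = (π/8 − 8/(9π))·r⁴ = 0.109757 × 1.4⁴ = 0.421642 m⁴.
Centre of pressure: y_p = y_c + I_c/(y_c·A) = 0.594178 + 0.421642/(0.594178 × 3.07876) = 0.594178 + 0.23049 = 0.824668 m along the plane.
The resultant acts 0.594178 + 0.23049 = 0.824668 m (along the plate) below the hinge at the top edge, so the moment about the hinge is M = F × 0.824668 = 11.1861 × 0.824668 = 9.22482 kN·m.

M ≈ 9.225 kN·m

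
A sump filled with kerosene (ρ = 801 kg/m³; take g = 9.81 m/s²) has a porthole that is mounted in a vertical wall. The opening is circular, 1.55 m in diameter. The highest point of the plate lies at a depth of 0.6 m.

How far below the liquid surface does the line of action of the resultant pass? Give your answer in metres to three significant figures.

γ = ρg = 801 × 9.81 / 1000 = 7.85781 kN/m³.
The centroid is at the centre, 0.775 m below the top of the plate, so the centroid depth is h_c = 0.6 + 0.775 = 1.375 m.
A = π(0.775)² = 1.88692 m².
Resultant F = γ·h_c·A = 7.85781 × 1.375 × 1.88692 = 20.3872 kN.
I_c = πr⁴/4 = π × 0.775⁴/4 = 0.283333 m⁴.
Centre of pressure: y_p = y_c + I_c/(y_c·A) = 1.375 + 0.283333/(1.375 × 1.88692) = 1.375 + 0.109205 = 1.4842 m along the plane.

h_p = 1.48 m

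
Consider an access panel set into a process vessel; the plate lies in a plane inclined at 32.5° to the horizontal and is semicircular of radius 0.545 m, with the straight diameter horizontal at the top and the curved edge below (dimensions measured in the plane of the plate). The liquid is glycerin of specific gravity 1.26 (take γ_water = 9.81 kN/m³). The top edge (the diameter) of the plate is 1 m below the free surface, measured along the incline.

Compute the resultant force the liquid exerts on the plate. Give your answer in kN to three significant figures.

γ = 1.26 × 9.81 = 12.3606 kN/m³.
Let θ = 32.5° be the plate's angle to the horizontal; measure y along the incline from where the plane meets the free surface. Vertical depth h = y·sinθ with sinθ = 0.537300.
The centroid of a semicircle lies 4r/(3π) = 0.231305 m from the diameter, here below the top edge, so y_c = 1 + 0.231305 = 1.23131 m and h_c = 1.23131 × 0.537300 = 0.661583 m.
A = πr²/2 = π × 0.545²/2 = 0.466566 m².
Resultant F = γ·h_c·A = 12.3606 × 0.661583 × 0.466566 = 3.81537 kN.

F ≈ 3.82 kN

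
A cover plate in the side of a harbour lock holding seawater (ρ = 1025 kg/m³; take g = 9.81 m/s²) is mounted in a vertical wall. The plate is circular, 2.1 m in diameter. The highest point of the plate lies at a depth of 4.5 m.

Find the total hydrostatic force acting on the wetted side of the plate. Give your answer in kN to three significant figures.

γ = ρg = 1025 × 9.81 / 1000 = 10.05525 kN/m³.
The centroid is at the centre, 1.05 m below the top of the plate, so the centroid depth is h_c = 4.5 + 1.05 = 5.55 m.
A = π(1.05)² = 3.46361 m².
Resultant F = γ·h_c·A = 10.05525 × 5.55 × 3.46361 = 193.292 kN.

F ≈ 193 kN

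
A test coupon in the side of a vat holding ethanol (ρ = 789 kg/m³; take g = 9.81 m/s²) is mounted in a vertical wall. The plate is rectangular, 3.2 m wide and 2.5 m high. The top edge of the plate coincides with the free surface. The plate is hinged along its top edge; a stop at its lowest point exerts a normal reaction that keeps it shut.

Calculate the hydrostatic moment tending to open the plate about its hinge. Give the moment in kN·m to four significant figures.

M ≈ 129.0 kN·m

γ = ρg = 789 × 9.81 / 1000 = 7.74009 kN/m³.
The centroid lies 2.5/2 = 1.25 m below the top edge, so the centroid depth is h_c = 1.25 m.
A = 3.2 × 2.5 = 8 m².
Resultant F = γ·h_c·A = 7.74009 × 1.25 × 8 = 77.4009 kN.
I_c = b·h³/12 = 3.2 × 2.5³/12 = 4.16667 m⁴.
Centre of pressure: y_p = y_c + I_c/(y_c·A) = 1.25 + 4.16667/(1.25 × 8) = 1.25 + 0.416667 = 1.66667 m along the plane.
The resultant acts 1.25 + 0.416667 = 1.66667 m (along the plate) below the hinge at the top edge, so the moment about the hinge is M = F × 1.66667 = 77.4009 × 1.66667 = 129.002 kN·m.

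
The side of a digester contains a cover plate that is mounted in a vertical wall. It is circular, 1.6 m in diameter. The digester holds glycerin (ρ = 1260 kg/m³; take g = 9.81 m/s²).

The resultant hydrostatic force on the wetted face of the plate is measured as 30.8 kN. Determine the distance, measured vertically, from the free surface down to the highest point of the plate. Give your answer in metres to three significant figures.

γ = ρg = 1260 × 9.81 / 1000 = 12.3606 kN/m³.
A = π(0.8)² = 2.01062 m².
From F = γ·h_c·A, the centroid depth is h_c = 30.8/(12.3606 × 2.01062) = 1.23931 m.
The centroid is at the centre, 0.8 m below the top of the plate, so the highest point sits at h_top = 1.23931 − 0.8 = 0.43931 m below the surface.

d_top ≈ 0.439 m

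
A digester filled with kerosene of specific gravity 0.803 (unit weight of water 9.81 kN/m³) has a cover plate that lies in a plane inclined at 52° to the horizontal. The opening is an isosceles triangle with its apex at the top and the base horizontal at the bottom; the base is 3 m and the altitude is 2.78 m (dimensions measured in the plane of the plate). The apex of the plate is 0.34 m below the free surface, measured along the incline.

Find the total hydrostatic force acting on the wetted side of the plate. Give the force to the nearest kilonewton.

F ≈ 57 kN

γ = 0.803 × 9.81 = 7.87743 kN/m³.
Let θ = 52° be the plate's angle to the horizontal; measure y along the incline from where the plane meets the free surface. Vertical depth h = y·sinθ with sinθ = 0.788011.
With the apex up, the centroid sits 2h/3 = 2 × 2.78/3 = 1.85333 m below the apex, so y_c = 0.34 + 1.85333 = 2.19333 m and h_c = 2.19333 × 0.788011 = 1.72837 m.
A = ½ × 3 × 2.78 = 4.17 m².
Resultant F = γ·h_c·A = 7.87743 × 1.72837 × 4.17 = 56.775 kN.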